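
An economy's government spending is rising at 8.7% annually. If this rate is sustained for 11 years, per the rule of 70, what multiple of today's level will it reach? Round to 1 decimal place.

Doubling time ≈ 70/8.7 = 8.05 years.
11 years / 8.05 ≈ 1.37 doublings → factor 2^1.37 ≈ 2.6.

about 2.6 times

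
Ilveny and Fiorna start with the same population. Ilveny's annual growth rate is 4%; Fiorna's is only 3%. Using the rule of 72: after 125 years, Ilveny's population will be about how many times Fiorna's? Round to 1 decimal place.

Ilveny pulls ahead at 1 pp per year, so the ratio doubles every 72/1 ≈ 72.00 years.
In 125 years that's 1.74 doublings: 2^1.74 ≈ 3.3.

≈ 3.3 times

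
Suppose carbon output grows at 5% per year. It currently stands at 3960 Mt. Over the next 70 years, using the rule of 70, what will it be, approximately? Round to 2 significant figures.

about 130000 Mt

It doubles every 70/5 ≈ 14.00 years, so 70 years is 5.00 doublings.
2^5.00 ≈ 32.00; 3960 × 32.00 ≈ 130000 Mt.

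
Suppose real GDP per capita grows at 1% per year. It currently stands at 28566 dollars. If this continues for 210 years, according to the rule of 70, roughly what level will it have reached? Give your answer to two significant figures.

It doubles every 70/1 ≈ 70.00 years, so 210 years is 3.00 doublings.
2^3.00 ≈ 8.00; 28566 × 8.00 ≈ 230000 dollars.

around 230000 dollars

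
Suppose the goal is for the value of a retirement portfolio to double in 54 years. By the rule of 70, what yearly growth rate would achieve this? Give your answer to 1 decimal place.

approximately 1.3% per year

70 / 54 ≈ 1.30, so about 1.3% per year.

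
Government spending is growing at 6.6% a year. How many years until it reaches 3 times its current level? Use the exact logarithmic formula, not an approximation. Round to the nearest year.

t = ln(3) / ln(1 + 0.066) = 1.0986 / 0.063913 ≈ 17.19.
≈ 17 years.

17 years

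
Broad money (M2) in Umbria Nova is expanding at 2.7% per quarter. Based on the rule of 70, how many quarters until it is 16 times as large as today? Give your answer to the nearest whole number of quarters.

One doubling takes 70/2.7 = 25.93 quarters.
Getting to 16× needs 4 doublings: 4 × 25.93 ≈ 104 quarters.

approximately 104 quarters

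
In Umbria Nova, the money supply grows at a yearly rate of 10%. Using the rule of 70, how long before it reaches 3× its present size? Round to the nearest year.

≈ 11 years

One doubling takes 70/10 = 7.00 years.
3× is log₂ 3 ≈ 1.58 doublings, so ≈ 1.58 × 7.00 = 11 years.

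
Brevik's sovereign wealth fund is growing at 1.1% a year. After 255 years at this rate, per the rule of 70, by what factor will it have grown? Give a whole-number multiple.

≈ 16 times

At 1.1% one doubling takes ≈ 63.64 years; 255 years is 4 of them, so ×16.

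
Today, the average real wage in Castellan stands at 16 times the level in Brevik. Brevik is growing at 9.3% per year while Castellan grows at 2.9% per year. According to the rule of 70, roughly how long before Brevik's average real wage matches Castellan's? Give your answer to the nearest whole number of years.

≈ 44 years

The growth-rate gap is 9.3% − 2.9% = 6.4 percentage points.
So the ratio between them halves every 70/6.4 ≈ 10.94 years.
A 16 times gap closes after 4 halvings: 4 × 10.94 ≈ 44 years.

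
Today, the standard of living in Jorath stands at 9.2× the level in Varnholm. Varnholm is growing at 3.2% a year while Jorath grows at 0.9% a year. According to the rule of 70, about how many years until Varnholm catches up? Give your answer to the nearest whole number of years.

97 years

The growth-rate gap is 3.2% − 0.9% = 2.3 percentage points.
So the ratio between them halves every 70/2.3 ≈ 30.43 years.
A 9.2× gap takes log₂(9.2) ≈ 3.20 halvings to close: 3.20 × 30.43 ≈ 97 years.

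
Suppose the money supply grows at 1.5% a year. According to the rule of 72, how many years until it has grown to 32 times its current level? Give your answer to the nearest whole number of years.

Doubling time ≈ 72/1.5 = 48.00 years.
Getting to 32× needs 5 doublings: 5 × 48.00 ≈ 240 years.

approximately 240 years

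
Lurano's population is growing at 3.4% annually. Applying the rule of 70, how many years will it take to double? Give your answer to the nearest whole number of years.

Doubling time ≈ 70 / 3.4 = 20.59 years.

roughly 21 years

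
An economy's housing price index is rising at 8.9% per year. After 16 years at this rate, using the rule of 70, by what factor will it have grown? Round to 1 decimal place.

about 4.1 times

Doubling time ≈ 70/8.9 = 7.87 years.
16 years / 7.87 ≈ 2.03 doublings → factor 2^2.03 ≈ 4.1.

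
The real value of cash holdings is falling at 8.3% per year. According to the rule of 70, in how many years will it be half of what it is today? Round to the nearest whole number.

≈ 8 years

The rule works in reverse for decay: 70/8.3 ≈ 8.43 years to halve.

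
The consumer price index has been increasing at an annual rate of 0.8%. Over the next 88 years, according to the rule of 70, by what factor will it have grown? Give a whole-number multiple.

≈ 2 times

At 0.8% one doubling takes ≈ 87.50 years; 88 years is 1 of them, so ×2.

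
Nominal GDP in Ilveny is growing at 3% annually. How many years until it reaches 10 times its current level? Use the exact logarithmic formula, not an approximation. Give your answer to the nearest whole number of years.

78 years

t = ln(10) / ln(1 + 0.03) = 2.3026 / 0.029559 ≈ 77.90.
≈ 78 years.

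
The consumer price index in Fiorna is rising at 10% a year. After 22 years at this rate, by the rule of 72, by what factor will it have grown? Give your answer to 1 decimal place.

Doubling time ≈ 72/10 = 7.20 years.
22 years / 7.20 ≈ 3.06 doublings → factor 2^3.06 ≈ 8.3.

≈ 8.3 times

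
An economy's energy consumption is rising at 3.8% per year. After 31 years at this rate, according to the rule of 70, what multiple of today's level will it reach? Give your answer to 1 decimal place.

roughly 3.2 times

Doubling time ≈ 70/3.8 = 18.42 years.
31 years / 18.42 ≈ 1.68 doublings → factor 2^1.68 ≈ 3.2.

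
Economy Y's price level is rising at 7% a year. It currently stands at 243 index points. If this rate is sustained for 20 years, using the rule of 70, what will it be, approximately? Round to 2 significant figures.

Doubling time ≈ 70/7 = 10.00 years.
20 years is 20/10.00 ≈ 2.00 doublings, a factor of 2^2.00 ≈ 4.00.
243 × 4.00 ≈ 970 index points.

around 970 index points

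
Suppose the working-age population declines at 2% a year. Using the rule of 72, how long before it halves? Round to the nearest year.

about 36 years

Halving time ≈ 72 / 2 = 36.00 → 36 years.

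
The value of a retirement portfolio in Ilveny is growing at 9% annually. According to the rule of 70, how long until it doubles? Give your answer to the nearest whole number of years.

≈ 8 years

At 9%, doubling takes about 70/9 = 7.78 years.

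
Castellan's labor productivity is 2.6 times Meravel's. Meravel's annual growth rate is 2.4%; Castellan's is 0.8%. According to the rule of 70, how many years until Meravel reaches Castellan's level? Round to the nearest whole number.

The growth-rate gap is 2.4% − 0.8% = 1.6 percentage points.
So the ratio between them halves every 70/1.6 ≈ 43.75 years.
A 2.6 times gap takes log₂(2.6) ≈ 1.38 halvings to close: 1.38 × 43.75 ≈ 60 years.

roughly 60 years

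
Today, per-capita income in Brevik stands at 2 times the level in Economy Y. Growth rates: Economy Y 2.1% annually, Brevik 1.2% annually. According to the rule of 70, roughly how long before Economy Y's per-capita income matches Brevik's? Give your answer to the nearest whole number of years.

around 78 years

The growth-rate gap is 2.1% − 1.2% = 0.9 percentage points.
So the ratio between them halves every 70/0.9 ≈ 77.78 years.
A 2 times gap closes after 1 halving: 1 × 77.78 ≈ 78 years.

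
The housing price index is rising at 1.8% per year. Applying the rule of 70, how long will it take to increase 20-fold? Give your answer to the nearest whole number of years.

around 168 years

One doubling takes 70/1.8 = 38.89 years.
Reaching 20× takes log₂(20) ≈ 4.32 doublings.
4.32 × 38.89 ≈ 168 years.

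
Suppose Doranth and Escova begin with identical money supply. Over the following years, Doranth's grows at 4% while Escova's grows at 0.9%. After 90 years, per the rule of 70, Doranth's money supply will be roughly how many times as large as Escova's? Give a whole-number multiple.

16 times

Only the 3.1-point difference matters.
70/3.1 ≈ 22.58 years per doubling of the ratio; 90 years gives 3.99 doublings, so ≈ 16×.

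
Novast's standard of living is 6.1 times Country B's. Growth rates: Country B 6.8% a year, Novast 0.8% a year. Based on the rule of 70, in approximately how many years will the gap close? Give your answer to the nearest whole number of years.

The growth-rate gap is 6.8% − 0.8% = 6 percentage points.
So the ratio between them halves every 70/6 ≈ 11.67 years.
A 6.1 times gap takes log₂(6.1) ≈ 2.61 halvings to close: 2.61 × 11.67 ≈ 30 years.

roughly 30 years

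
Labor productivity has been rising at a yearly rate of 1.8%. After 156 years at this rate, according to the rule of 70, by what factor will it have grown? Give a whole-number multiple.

At 1.8% one doubling takes ≈ 38.89 years; 156 years is 4 of them, so ×16.

about 16 times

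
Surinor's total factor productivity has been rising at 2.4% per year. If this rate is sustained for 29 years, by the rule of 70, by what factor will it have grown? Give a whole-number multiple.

Doubling time ≈ 70/2.4 = 29.17 years.
29/29.17 ≈ 1 doubling, so about 2^1 = 2×.

about 2 times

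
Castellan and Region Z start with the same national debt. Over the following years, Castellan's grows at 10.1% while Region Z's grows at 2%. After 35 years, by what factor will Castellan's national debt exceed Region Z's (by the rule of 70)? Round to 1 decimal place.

Rate gap = 10.1% − 2% = 8.1 points.
The ratio doubles every 70/8.1 ≈ 8.64 years.
35/8.64 ≈ 4.05 doublings → ratio ≈ 2^4.05 ≈ 16.6.

around 16.6 times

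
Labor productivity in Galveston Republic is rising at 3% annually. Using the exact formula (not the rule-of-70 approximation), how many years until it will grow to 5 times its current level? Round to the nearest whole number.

t = ln(5) / ln(1 + 0.03) = 1.6094 / 0.029559 ≈ 54.45.
≈ 54 years.

54 years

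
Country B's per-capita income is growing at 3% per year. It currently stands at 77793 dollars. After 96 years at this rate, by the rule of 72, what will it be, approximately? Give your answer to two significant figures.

1200000 dollars

It doubles every 72/3 ≈ 24.00 years, so 96 years is 4.00 doublings.
2^4.00 ≈ 16.00; 77793 × 16.00 ≈ 1200000 dollars.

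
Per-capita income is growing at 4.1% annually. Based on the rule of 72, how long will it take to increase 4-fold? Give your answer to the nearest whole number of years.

At 4.1% it doubles every 72/4.1 ≈ 17.56 years.
4 = 2^2, so 2 doublings → 35 years.

35 years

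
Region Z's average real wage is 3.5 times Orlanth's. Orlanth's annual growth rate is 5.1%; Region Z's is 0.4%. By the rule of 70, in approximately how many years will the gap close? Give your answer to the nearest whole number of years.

Orlanth gains on Region Z at 5.1% − 0.4% = 4.7 points a year.
At that relative rate the gap halves every 70/4.7 ≈ 14.89 years.
A 3.5 times gap takes log₂(3.5) ≈ 1.81 halvings to close: 1.81 × 14.89 ≈ 27 years.

approximately 27 years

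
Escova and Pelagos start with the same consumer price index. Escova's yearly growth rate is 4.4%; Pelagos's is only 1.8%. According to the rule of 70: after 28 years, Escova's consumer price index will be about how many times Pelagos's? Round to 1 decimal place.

Escova pulls ahead at 2.6 pp per year, so the ratio doubles every 70/2.6 ≈ 26.92 years.
In 28 years that's 1.04 doublings: 2^1.04 ≈ 2.1.

around 2.1 times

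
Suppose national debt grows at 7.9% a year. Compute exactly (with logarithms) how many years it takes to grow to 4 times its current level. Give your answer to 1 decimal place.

t = ln(4) / ln(1 + 0.079) = 1.3863 / 0.076035 ≈ 18.23.

18.2 years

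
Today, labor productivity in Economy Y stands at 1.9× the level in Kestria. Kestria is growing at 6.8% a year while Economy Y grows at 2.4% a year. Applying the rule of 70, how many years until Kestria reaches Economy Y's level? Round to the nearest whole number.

What matters is the difference: 4.4 pp.
Rule of 70 on the gap: the ratio halves every 70/4.4 ≈ 15.91 years.
A 1.9× gap takes log₂(1.9) ≈ 0.93 halvings to close: 0.93 × 15.91 ≈ 15 years.

around 15 years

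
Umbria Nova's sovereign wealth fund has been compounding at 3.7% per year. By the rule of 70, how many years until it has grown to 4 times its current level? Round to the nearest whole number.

Doubling time ≈ 70/3.7 = 18.92 years.
Getting to 4× needs 2 doublings: 2 × 18.92 ≈ 38 years.

roughly 38 years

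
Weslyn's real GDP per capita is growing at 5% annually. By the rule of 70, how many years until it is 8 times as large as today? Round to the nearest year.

One doubling takes 70/5 = 14.00 years.
Getting to 8× needs 3 doublings: 3 × 14.00 ≈ 42 years.

roughly 42 years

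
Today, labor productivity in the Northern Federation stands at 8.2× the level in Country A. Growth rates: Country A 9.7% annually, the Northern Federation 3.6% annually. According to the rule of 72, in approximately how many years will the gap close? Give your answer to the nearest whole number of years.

What matters is the difference: 6.1 pp.
Rule of 72 on the gap: the ratio halves every 72/6.1 ≈ 11.80 years.
An 8.2× gap takes log₂(8.2) ≈ 3.04 halvings to close: 3.04 × 11.80 ≈ 36 years.

around 36 years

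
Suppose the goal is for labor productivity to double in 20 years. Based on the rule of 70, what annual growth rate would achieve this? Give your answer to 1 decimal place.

3.5%

70 / 20 ≈ 3.50, so about 3.5% annually.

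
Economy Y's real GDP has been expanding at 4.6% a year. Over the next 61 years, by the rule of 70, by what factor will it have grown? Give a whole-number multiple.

70/4.6 ≈ 15.22 years per doubling.
61 years fits 4 doublings: 2^4 = 16.

around 16 times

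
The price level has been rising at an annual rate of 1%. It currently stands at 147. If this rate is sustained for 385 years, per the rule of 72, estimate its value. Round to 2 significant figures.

about 6000

Doubling time ≈ 72/1 = 72.00 years.
385 years is 385/72.00 ≈ 5.35 doublings, a factor of 2^5.35 ≈ 40.79.
147 × 40.79 ≈ 6000.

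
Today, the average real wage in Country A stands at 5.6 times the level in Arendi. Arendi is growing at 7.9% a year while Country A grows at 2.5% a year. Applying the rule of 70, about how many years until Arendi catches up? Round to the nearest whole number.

The growth-rate gap is 7.9% − 2.5% = 5.4 percentage points.
So the ratio between them halves every 70/5.4 ≈ 12.96 years.
A 5.6 times gap takes log₂(5.6) ≈ 2.49 halvings to close: 2.49 × 12.96 ≈ 32 years.

32 years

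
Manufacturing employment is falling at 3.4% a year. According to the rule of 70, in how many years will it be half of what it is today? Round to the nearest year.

The rule works in reverse for decay: 70/3.4 ≈ 20.59 years to halve.

≈ 21 years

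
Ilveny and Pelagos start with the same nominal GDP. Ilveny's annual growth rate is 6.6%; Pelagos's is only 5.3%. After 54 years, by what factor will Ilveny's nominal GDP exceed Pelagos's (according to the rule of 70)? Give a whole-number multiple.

Only the 1.3-point difference matters.
70/1.3 ≈ 53.85 years per doubling of the ratio; 54 years gives 1.00 doublings, so ≈ 2×.

≈ 2 times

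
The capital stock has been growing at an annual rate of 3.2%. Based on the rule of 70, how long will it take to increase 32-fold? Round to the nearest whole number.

approximately 109 years

Doubling time ≈ 70/3.2 = 21.88 years.
32 = 2^5, so 5 doublings → 109 years.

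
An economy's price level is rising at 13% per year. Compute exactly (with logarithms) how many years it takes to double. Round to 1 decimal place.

t = ln(2) / ln(1 + 0.13) = 0.6931 / 0.122218 ≈ 5.67.

5.7 years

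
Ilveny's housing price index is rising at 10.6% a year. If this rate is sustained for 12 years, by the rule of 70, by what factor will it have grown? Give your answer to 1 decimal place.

Doubles every ≈ 6.60 years (70/10.6).
12 years is 1.82 doublings; 2^1.82 ≈ 3.5×.

around 3.5 times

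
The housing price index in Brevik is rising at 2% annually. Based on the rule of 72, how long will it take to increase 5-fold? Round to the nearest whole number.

≈ 84 years

At 2% it doubles every 72/2 ≈ 36.00 years.
5× is log₂ 5 ≈ 2.32 doublings, so ≈ 2.32 × 36.00 = 84 years.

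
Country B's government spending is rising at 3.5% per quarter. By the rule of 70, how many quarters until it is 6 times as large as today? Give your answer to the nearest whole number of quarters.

At 3.5% it doubles every 70/3.5 ≈ 20.00 quarters.
6× is log₂ 6 ≈ 2.58 doublings, so ≈ 2.58 × 20.00 = 52 quarters.

≈ 52 quarters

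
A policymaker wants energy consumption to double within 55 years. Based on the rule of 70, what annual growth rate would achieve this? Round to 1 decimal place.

around 1.3%

70 / 55 ≈ 1.27, so about 1.3% a year.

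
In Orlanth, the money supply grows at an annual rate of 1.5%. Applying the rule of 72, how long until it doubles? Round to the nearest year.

Doubling time ≈ 72 / 1.5 = 48.00 years.

≈ 48 years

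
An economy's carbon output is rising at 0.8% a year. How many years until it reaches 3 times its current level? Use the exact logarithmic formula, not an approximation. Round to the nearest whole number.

t = ln(3) / ln(1 + 0.008) = 1.0986 / 0.007968 ≈ 137.88.
≈ 138 years.

138 years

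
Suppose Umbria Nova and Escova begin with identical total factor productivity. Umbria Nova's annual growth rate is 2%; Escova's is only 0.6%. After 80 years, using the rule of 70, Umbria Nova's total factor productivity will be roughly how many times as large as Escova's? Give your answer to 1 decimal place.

Rate gap = 2% − 0.6% = 1.4 points.
The ratio doubles every 70/1.4 ≈ 50.00 years.
80/50.00 ≈ 1.60 doublings → ratio ≈ 2^1.60 ≈ 3.0.

approximately 3.0 times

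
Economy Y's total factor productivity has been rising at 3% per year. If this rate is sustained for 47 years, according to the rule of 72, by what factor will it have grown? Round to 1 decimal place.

Doubling time ≈ 72/3 = 24.00 years.
47 years / 24.00 ≈ 1.96 doublings → factor 2^1.96 ≈ 3.9.

3.9 times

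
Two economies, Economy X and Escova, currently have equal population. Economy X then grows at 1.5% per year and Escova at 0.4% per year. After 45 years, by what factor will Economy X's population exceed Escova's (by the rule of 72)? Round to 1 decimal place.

1.6 times

Economy X pulls ahead at 1.1 pp per year, so the ratio doubles every 72/1.1 ≈ 65.45 years.
In 45 years that's 0.69 doublings: 2^0.69 ≈ 1.6.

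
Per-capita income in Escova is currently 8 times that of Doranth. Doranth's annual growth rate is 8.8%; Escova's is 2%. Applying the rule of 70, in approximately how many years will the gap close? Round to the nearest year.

The growth-rate gap is 8.8% − 2% = 6.8 percentage points.
So the ratio between them halves every 70/6.8 ≈ 10.29 years.
An 8 times gap closes after 3 halvings: 3 × 10.29 ≈ 31 years.

roughly 31 years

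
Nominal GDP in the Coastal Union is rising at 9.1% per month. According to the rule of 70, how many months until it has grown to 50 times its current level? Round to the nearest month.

Doubling time ≈ 70/9.1 = 7.69 months.
50× is log₂ 50 ≈ 5.64 doublings, so ≈ 5.64 × 7.69 = 43 months.

43 months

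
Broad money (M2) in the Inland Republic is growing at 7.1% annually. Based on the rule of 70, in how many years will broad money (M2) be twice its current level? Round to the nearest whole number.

about 10 years

At 7.1%, doubling takes about 70/7.1 = 9.86 years.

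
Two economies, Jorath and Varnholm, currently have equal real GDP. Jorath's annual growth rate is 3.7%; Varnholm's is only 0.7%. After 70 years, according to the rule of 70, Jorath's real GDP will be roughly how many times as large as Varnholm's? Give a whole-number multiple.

Jorath pulls ahead at 3 pp per year, so the ratio doubles every 70/3 ≈ 23.33 years.
In 70 years that's 3.00 doublings: 2^3.00 ≈ 8.

approximately 8 times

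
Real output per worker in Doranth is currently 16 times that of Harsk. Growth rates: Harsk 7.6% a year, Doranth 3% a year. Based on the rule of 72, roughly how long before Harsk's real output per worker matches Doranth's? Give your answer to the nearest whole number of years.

around 63 years

The growth-rate gap is 7.6% − 3% = 4.6 percentage points.
So the ratio between them halves every 72/4.6 ≈ 15.65 years.
A 16 times gap closes after 4 halvings: 4 × 15.65 ≈ 63 years.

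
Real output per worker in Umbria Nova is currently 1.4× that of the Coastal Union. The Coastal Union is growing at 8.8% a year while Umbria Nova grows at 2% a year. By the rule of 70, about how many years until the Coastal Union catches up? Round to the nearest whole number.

≈ 5 years

the Coastal Union gains on Umbria Nova at 8.8% − 2% = 6.8 points a year.
At that relative rate the gap halves every 70/6.8 ≈ 10.29 years.
A 1.4× gap takes log₂(1.4) ≈ 0.49 halvings to close: 0.49 × 10.29 ≈ 5 years.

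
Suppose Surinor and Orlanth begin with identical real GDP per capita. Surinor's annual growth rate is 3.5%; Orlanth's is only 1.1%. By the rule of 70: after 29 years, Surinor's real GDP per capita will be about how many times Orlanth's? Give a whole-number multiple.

around 2 times

Surinor pulls ahead at 2.4 pp per year, so the ratio doubles every 70/2.4 ≈ 29.17 years.
In 29 years that's 0.99 doublings: 2^0.99 ≈ 2.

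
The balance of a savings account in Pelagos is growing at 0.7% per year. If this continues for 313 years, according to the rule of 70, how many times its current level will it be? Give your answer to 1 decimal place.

≈ 8.8 times

Doubling time ≈ 70/0.7 = 100.00 years.
313 years / 100.00 ≈ 3.13 doublings → factor 2^3.13 ≈ 8.8.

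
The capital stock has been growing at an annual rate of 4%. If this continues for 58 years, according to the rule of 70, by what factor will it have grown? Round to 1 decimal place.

approximately 9.9 times

Doubling time ≈ 70/4 = 17.50 years.
58 years / 17.50 ≈ 3.31 doublings → factor 2^3.31 ≈ 9.9.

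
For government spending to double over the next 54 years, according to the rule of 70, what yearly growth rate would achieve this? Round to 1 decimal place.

1.3%

70 / 54 ≈ 1.30, so about 1.3% per year.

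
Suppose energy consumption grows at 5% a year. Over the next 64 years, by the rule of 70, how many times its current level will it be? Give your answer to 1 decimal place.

approximately 23.8 times

Doubles every ≈ 14.00 years (70/5).
64 years is 4.57 doublings; 2^4.57 ≈ 23.8×.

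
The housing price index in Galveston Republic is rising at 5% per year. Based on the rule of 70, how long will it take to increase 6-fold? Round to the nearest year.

around 36 years

Doubling time ≈ 70/5 = 14.00 years.
6× is log₂ 6 ≈ 2.58 doublings, so ≈ 2.58 × 14.00 = 36 years.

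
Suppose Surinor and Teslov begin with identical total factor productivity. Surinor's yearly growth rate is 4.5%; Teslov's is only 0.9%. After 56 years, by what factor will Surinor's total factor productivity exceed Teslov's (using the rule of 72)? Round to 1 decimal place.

Rate gap = 4.5% − 0.9% = 3.6 points.
The ratio doubles every 72/3.6 ≈ 20.00 years.
56/20.00 ≈ 2.80 doublings → ratio ≈ 2^2.80 ≈ 7.0.

≈ 7.0 times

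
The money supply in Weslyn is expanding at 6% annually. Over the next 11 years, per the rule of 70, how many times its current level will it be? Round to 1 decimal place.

Doubles every ≈ 11.67 years (70/6).
11 years is 0.94 doublings; 2^0.94 ≈ 1.9×.

about 1.9 times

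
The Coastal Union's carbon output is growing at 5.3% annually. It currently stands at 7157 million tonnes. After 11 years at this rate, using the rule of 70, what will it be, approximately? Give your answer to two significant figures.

It doubles every 70/5.3 ≈ 13.21 years, so 11 years is 0.83 doublings.
2^0.83 ≈ 1.78; 7157 × 1.78 ≈ 13000 million tonnes.

roughly 13000 million tonnes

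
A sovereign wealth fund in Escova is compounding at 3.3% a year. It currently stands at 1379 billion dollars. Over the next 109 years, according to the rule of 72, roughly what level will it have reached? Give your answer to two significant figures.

about 44000 billion dollars

Doubling time ≈ 72/3.3 = 21.82 years.
109 years is 109/21.82 ≈ 5.00 doublings, a factor of 2^5.00 ≈ 32.00.
1379 × 32.00 ≈ 44000 billion dollars.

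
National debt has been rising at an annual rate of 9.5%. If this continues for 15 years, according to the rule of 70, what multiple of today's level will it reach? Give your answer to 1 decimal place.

roughly 4.1 times

Doubling time ≈ 70/9.5 = 7.37 years.
15 years / 7.37 ≈ 2.04 doublings → factor 2^2.04 ≈ 4.1.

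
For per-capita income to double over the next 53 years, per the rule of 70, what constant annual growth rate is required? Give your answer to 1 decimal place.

around 1.3%

70 / 53 ≈ 1.32, so about 1.3% annually.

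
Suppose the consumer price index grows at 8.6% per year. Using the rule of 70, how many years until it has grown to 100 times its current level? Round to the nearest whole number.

Doubling time ≈ 70/8.6 = 8.14 years.
100× is log₂ 100 ≈ 6.64 doublings, so ≈ 6.64 × 8.14 = 54 years.

54 years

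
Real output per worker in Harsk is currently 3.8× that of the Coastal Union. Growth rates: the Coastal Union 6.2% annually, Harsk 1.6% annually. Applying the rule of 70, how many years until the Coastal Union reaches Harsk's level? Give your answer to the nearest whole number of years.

The growth-rate gap is 6.2% − 1.6% = 4.6 percentage points.
So the ratio between them halves every 70/4.6 ≈ 15.22 years.
A 3.8× gap takes log₂(3.8) ≈ 1.93 halvings to close: 1.93 × 15.22 ≈ 29 years.

≈ 29 years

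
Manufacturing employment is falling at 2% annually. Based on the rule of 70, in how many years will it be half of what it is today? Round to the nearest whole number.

The rule works in reverse for decay: 70/2 ≈ 35.00 years to halve.

roughly 35 years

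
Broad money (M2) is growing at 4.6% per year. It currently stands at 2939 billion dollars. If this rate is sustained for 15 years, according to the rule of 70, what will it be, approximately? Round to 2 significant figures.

about 5800 billion dollars

It doubles every 70/4.6 ≈ 15.22 years, so 15 years is 0.99 doublings.
2^0.99 ≈ 1.99; 2939 × 1.99 ≈ 5800 billion dollars.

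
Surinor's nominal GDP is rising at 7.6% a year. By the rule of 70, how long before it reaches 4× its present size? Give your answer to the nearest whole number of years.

around 18 years

At 7.6% it doubles every 70/7.6 ≈ 9.21 years.
4× is 2 doublings, so 2 × 9.21 ≈ 18 years.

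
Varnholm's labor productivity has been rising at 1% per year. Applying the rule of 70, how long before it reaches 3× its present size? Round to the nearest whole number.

111 years

One doubling takes 70/1 = 70.00 years.
Reaching 3× takes log₂(3) ≈ 1.58 doublings.
1.58 × 70.00 ≈ 111 years.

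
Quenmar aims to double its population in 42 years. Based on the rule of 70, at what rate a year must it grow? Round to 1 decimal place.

approximately 1.7%

70 / 42 ≈ 1.67, so about 1.7% a year.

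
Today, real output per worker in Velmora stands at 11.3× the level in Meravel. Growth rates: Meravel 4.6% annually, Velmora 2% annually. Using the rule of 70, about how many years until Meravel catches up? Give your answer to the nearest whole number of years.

Meravel gains on Velmora at 4.6% − 2% = 2.6 points a year.
At that relative rate the gap halves every 70/2.6 ≈ 26.92 years.
An 11.3× gap takes log₂(11.3) ≈ 3.50 halvings to close: 3.50 × 26.92 ≈ 94 years.

approximately 94 years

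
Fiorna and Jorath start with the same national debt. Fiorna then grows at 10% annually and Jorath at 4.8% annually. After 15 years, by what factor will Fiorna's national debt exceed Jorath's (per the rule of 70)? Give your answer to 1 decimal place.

about 2.2 times

Rate gap = 10% − 4.8% = 5.2 points.
The ratio doubles every 70/5.2 ≈ 13.46 years.
15/13.46 ≈ 1.11 doublings → ratio ≈ 2^1.11 ≈ 2.2.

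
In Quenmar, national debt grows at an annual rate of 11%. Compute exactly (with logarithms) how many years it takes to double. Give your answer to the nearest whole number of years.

t = ln(2) / ln(1 + 0.11) = 0.6931 / 0.104360 ≈ 6.64.
≈ 7 years.

7 years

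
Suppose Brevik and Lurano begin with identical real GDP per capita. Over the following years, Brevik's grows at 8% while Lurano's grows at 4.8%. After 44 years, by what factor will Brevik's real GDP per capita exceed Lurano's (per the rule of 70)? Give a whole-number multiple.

around 4 times

Only the 3.2-point difference matters.
70/3.2 ≈ 21.88 years per doubling of the ratio; 44 years gives 2.01 doublings, so ≈ 4×.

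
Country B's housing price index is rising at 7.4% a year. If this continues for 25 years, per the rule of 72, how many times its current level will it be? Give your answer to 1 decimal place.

about 5.9 times

Doubling time ≈ 72/7.4 = 9.73 years.
25 years / 9.73 ≈ 2.57 doublings → factor 2^2.57 ≈ 5.9.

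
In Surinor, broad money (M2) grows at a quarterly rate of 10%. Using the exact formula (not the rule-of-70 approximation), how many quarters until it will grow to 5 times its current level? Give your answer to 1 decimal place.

16.9 quarters

t = ln(5) / ln(1 + 0.1) = 1.6094 / 0.095310 ≈ 16.89.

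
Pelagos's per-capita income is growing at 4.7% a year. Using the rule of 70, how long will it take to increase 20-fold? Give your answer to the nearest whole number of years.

One doubling takes 70/4.7 = 14.89 years.
20× is log₂ 20 ≈ 4.32 doublings, so ≈ 4.32 × 14.89 = 64 years.

roughly 64 years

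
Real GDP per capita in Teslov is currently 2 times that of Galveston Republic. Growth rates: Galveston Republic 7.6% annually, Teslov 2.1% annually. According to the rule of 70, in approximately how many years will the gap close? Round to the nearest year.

about 13 years

Galveston Republic gains on Teslov at 7.6% − 2.1% = 5.5 points a year.
At that relative rate the gap halves every 70/5.5 ≈ 12.73 years.
A 2 times gap closes after 1 halving: 1 × 12.73 ≈ 13 years.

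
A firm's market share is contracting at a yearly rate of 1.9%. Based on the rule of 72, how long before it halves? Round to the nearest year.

Halving time ≈ 72 / 1.9 = 37.89 → 38 years.

approximately 38 years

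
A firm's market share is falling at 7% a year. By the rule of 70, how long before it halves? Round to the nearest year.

Falling at 7%, it halves about every 70/7 = 10.00 years.

roughly 10 years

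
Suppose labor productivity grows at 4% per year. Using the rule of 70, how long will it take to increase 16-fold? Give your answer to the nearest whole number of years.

70 years

At 4% it doubles every 70/4 ≈ 17.50 years.
Getting to 16× needs 4 doublings: 4 × 17.50 ≈ 70 years.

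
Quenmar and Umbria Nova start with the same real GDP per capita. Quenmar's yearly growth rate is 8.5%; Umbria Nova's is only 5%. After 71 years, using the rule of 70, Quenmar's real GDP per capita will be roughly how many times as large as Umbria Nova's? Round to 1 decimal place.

around 11.7 times

Rate gap = 8.5% − 5% = 3.5 points.
The ratio doubles every 70/3.5 ≈ 20.00 years.
71/20.00 ≈ 3.55 doublings → ratio ≈ 2^3.55 ≈ 11.7.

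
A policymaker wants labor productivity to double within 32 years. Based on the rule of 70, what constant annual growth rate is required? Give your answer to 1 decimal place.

70 / 32 ≈ 2.19, so about 2.2% a year.

about 2.2%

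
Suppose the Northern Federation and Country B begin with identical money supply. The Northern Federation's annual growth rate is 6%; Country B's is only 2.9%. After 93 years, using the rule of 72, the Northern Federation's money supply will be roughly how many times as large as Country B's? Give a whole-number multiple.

Rate gap = 6% − 2.9% = 3.1 points.
The ratio doubles every 72/3.1 ≈ 23.23 years.
93/23.23 ≈ 4.00 doublings → ratio ≈ 2^4.00 ≈ 16.

≈ 16 times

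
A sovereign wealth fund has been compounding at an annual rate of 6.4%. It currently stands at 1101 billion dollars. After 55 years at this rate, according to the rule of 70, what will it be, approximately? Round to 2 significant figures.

≈ 36000 billion dollars

It doubles every 70/6.4 ≈ 10.94 years, so 55 years is 5.03 doublings.
2^5.03 ≈ 32.67; 1101 × 32.67 ≈ 36000 billion dollars.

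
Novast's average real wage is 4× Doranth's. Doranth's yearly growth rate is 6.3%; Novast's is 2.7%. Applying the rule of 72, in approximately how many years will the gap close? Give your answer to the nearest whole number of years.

What matters is the difference: 3.6 pp.
Rule of 72 on the gap: the ratio halves every 72/3.6 ≈ 20.00 years.
A 4× gap closes after 2 halvings: 2 × 20.00 ≈ 40 years.

40 years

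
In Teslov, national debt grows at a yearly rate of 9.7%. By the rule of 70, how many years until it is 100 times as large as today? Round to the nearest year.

One doubling takes 70/9.7 = 7.22 years.
100× is log₂ 100 ≈ 6.64 doublings, so ≈ 6.64 × 7.22 = 48 years.

≈ 48 years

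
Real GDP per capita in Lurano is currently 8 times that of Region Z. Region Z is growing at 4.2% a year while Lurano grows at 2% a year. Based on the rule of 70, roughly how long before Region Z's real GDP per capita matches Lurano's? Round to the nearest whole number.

roughly 95 years

The growth-rate gap is 4.2% − 2% = 2.2 percentage points.
So the ratio between them halves every 70/2.2 ≈ 31.82 years.
An 8 times gap closes after 3 halvings: 3 × 31.82 ≈ 95 years.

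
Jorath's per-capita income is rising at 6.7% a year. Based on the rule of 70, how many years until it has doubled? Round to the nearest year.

≈ 10 years

70/6.7 ≈ 10.45, so it doubles roughly every 10 years.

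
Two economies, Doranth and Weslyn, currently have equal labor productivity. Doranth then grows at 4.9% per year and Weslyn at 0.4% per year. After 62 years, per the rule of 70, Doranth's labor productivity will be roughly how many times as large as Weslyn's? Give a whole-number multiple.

roughly 16 times

Rate gap = 4.9% − 0.4% = 4.5 points.
The ratio doubles every 70/4.5 ≈ 15.56 years.
62/15.56 ≈ 3.98 doublings → ratio ≈ 2^3.98 ≈ 16.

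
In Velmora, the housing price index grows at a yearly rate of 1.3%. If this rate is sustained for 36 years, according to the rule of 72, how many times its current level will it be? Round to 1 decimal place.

Doubles every ≈ 55.38 years (72/1.3).
36 years is 0.65 doublings; 2^0.65 ≈ 1.6×.

≈ 1.6 times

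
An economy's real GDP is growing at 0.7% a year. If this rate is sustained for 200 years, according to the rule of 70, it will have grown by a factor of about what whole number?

At 0.7% one doubling takes ≈ 100.00 years; 200 years is 2 of them, so ×4.

about 4 times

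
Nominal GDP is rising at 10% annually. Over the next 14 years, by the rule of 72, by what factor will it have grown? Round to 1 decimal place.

approximately 3.8 times

Doubling time ≈ 72/10 = 7.20 years.
14 years / 7.20 ≈ 1.94 doublings → factor 2^1.94 ≈ 3.8.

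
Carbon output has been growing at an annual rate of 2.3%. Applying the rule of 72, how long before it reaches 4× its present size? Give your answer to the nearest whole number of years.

≈ 63 years

Doubling time ≈ 72/2.3 = 31.30 years.
4 = 2^2, so 2 doublings → 63 years.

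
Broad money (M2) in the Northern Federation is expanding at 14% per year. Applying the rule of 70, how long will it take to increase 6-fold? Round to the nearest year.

Doubling time ≈ 70/14 = 5.00 years.
Reaching 6× takes log₂(6) ≈ 2.58 doublings.
2.58 × 5.00 ≈ 13 years.

≈ 13 years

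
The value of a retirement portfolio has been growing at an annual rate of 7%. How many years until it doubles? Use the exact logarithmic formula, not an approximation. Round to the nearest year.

10 years

t = ln(2) / ln(1 + 0.07) = 0.6931 / 0.067659 ≈ 10.24.
≈ 10 years.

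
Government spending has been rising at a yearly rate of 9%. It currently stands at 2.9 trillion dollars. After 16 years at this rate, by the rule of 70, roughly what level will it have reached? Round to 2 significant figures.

roughly 12 trillion dollars

It doubles every 70/9 ≈ 7.78 years, so 16 years is 2.06 doublings.
2^2.06 ≈ 4.17; 2.9 × 4.17 ≈ 12 trillion dollars.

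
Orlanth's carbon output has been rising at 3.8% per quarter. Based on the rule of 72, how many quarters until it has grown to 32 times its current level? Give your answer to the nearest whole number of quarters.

One doubling takes 72/3.8 = 18.95 quarters.
32× is 5 doublings, so 5 × 18.95 ≈ 95 quarters.

≈ 95 quarters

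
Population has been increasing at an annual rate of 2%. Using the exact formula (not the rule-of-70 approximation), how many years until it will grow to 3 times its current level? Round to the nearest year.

t = ln(3) / ln(1 + 0.02) = 1.0986 / 0.019803 ≈ 55.48.
≈ 55 years.

55 years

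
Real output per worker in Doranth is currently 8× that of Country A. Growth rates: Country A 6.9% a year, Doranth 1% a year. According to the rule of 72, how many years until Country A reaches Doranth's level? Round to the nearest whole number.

approximately 37 years

Country A gains on Doranth at 6.9% − 1% = 5.9 points a year.
At that relative rate the gap halves every 72/5.9 ≈ 12.20 years.
An 8× gap closes after 3 halvings: 3 × 12.20 ≈ 37 years.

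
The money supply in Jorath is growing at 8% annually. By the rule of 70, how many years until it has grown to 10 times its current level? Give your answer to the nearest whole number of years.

roughly 29 years

At 8% it doubles every 70/8 ≈ 8.75 years.
10× is log₂ 10 ≈ 3.32 doublings, so ≈ 3.32 × 8.75 = 29 years.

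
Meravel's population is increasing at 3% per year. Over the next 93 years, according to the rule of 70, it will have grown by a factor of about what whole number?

around 16 times

70/3 ≈ 23.33 years per doubling.
93 years fits 4 doublings: 2^4 = 16.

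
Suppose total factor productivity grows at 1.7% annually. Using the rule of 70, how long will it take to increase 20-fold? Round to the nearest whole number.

approximately 178 years

Doubling time ≈ 70/1.7 = 41.18 years.
20× is log₂ 20 ≈ 4.32 doublings, so ≈ 4.32 × 41.18 = 178 years.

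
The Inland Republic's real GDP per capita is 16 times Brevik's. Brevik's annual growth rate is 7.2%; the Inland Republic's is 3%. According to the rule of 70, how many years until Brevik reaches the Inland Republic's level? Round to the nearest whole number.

What matters is the difference: 4.2 pp.
Rule of 70 on the gap: the ratio halves every 70/4.2 ≈ 16.67 years.
A 16 times gap closes after 4 halvings: 4 × 16.67 ≈ 67 years.

67 years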